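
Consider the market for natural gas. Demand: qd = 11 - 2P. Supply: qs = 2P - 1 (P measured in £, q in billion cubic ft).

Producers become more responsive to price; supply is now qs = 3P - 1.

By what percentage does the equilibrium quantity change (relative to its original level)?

Initially, 11 - 2P = 2P - 1, so 12 = 4P and P = 3, q = 5.
The new curves are qd = 11 - 2P (demand) and qs = 3P - 1 (supply).
Setting them equal: 11 - 2P = 3P - 1 → 12 = 5P, so P = 2.4 and q = 6.2.
%Δq = (6.2 − 5) / 5 × 100 = +24%.

+24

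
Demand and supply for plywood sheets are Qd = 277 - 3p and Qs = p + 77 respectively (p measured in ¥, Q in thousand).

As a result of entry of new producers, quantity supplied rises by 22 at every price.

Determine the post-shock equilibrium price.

44.5

Initially, 277 - 3p = p + 77, so 200 = 4p and p = 50, Q = 127.
After the shift, demand is Qd = 277 - 3p and supply is Qs = p + 99.
Setting them equal: 277 - 3p = p + 99 → 178 = 4p, so p = 44.5 and Q = 143.5.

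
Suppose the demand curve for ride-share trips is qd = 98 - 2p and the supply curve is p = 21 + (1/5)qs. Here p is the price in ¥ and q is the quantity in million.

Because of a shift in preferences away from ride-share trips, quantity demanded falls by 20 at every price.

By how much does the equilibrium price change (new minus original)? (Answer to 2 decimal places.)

Initially, 98 - 2p = 5p - 105, so 203 = 7p and p = 29, q = 40.
The new curves are qd = 78 - 2p (demand) and qs = 5p - 105 (supply).
Equate the new curves: 78 - 2p = 5p - 105, giving 183 = 7p, p = 183/7 ≈ 26.1429, q = 180/7 ≈ 25.7143.
Δp = 26.1429 − 29 = -2.86.

-2.86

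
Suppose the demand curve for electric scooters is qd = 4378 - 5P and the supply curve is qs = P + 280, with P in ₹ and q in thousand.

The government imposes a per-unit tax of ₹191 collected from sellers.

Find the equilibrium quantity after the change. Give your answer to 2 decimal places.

Solve the original market: 4378 - 5P = P + 280, hence P = 683 and q = 963.
Since sellers keep the price net of the tax, the effective supply curve becomes qs = P + 89.
New equilibrium: 4378 - 5P = P + 89 ⇒ 4289 = 6P ⇒ P = 4289/6 ≈ 714.8333, q = 4823/6 ≈ 803.8333.

803.83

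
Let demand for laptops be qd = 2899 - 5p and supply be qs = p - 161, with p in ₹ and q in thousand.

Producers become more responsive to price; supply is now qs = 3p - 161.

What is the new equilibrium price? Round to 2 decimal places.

Original equilibrium: 2899 - 5p = p - 161 gives 3060 = 6p, so p = 510 and q = 349.
After the shift, demand is qd = 2899 - 5p and supply is qs = 3p - 161.
New equilibrium: 2899 - 5p = 3p - 161 ⇒ 3060 = 8p ⇒ p = 382.5, q = 986.5.

382.50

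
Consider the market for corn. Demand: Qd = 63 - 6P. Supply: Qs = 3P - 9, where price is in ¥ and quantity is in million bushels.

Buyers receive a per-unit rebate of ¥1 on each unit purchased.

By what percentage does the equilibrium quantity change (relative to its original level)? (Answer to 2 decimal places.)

+13.33

Initially, 63 - 6P = 3P - 9, so 72 = 9P and P = 8, Q = 15.
Since buyers' out-of-pocket price is the market price minus the rebate, the effective demand curve becomes Qd = 69 - 6P.
Setting them equal: 69 - 6P = 3P - 9 → 78 = 9P, so P = 26/3 ≈ 8.6667 and Q = 17.
%ΔQ = (17 − 15) / 15 × 100 = +13.33%.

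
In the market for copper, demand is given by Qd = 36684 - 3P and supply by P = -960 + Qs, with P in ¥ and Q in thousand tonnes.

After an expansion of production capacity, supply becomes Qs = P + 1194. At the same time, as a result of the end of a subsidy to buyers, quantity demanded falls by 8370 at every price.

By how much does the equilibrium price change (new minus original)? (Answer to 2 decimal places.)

Original equilibrium: 36684 - 3P = P + 960 gives 35724 = 4P, so P = 8931 and Q = 9891.
After the shift, demand is Qd = 28314 - 3P and supply is Qs = P + 1194.
New equilibrium: 28314 - 3P = P + 1194 ⇒ 27120 = 4P ⇒ P = 6780, Q = 7974.
ΔP = 6780 − 8931 = -2151.00.

-2151.00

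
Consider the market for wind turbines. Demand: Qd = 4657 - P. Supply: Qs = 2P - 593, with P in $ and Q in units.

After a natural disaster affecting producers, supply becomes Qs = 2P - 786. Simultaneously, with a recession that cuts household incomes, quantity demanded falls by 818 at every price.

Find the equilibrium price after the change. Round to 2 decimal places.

Before the shock: 4657 - P = 2P - 593 ⇒ 5250 = 3P ⇒ P = 1750, Q = 2907.
After the shift, demand is Qd = 3839 - P and supply is Qs = 2P - 786.
Equate the new curves: 3839 - P = 2P - 786, giving 4625 = 3P, P = 4625/3 ≈ 1541.6667, Q = 6892/3 ≈ 2297.3333.

1541.67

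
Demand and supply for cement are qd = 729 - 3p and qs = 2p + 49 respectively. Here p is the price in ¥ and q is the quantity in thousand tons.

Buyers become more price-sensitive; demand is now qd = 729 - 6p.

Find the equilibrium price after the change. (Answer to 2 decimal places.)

Original equilibrium: 729 - 3p = 2p + 49 gives 680 = 5p, so p = 136 and q = 321.
The new curves are qd = 729 - 6p (demand) and qs = 2p + 49 (supply).
Equate the new curves: 729 - 6p = 2p + 49, giving 680 = 8p, p = 85, q = 219.

85.00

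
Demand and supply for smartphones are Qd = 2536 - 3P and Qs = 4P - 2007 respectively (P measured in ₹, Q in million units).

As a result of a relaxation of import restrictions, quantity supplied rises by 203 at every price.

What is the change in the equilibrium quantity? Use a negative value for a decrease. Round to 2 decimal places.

+87.00

Before the shock: 2536 - 3P = 4P - 2007 ⇒ 4543 = 7P ⇒ P = 649, Q = 589.
The shock moves the curves to Qd = 2536 - 3P and Qs = 4P - 1804.
New equilibrium: 2536 - 3P = 4P - 1804 ⇒ 4340 = 7P ⇒ P = 620, Q = 676.
ΔQ = 676 − 589 = +87.00.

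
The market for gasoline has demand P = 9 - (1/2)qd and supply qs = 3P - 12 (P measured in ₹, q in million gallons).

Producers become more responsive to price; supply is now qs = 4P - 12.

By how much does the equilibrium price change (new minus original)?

-1

Initially, 18 - 2P = 3P - 12, so 30 = 5P and P = 6, q = 6.
With the change applied: demand qd = 18 - 2P, supply qs = 4P - 12.
New equilibrium: 18 - 2P = 4P - 12 ⇒ 30 = 6P ⇒ P = 5, q = 8.
ΔP = 5 − 6 = -1.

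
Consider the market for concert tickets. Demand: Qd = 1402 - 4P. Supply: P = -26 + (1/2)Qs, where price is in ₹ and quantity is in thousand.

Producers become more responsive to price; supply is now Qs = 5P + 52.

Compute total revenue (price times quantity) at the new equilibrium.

120300

Solve the original market: 1402 - 4P = 2P + 52, hence P = 225 and Q = 502.
The shock moves the curves to Qd = 1402 - 4P and Qs = 5P + 52.
Clearing the new market: 1402 - 4P = 5P + 52, so P = 150 and Q = 802.
New expenditure = 150 × 802 = 120300.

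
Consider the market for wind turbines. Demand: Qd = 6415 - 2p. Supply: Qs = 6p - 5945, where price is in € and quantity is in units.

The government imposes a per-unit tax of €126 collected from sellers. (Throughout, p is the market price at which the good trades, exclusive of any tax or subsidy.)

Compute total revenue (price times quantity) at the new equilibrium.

5141472

Initially, 6415 - 2p = 6p - 5945, so 12360 = 8p and p = 1545, Q = 3325.
Since sellers keep the price net of the tax, the effective supply curve becomes Qs = 6p - 6701.
Setting them equal: 6415 - 2p = 6p - 6701 → 13116 = 8p, so p = 1639.5 and Q = 3136.
New expenditure = 1639.5 × 3136 = 5141472.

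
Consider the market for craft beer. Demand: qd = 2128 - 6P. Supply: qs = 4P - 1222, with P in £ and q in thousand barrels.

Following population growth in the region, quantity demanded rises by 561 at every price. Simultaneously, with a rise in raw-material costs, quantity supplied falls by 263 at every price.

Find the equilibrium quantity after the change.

Initially, 2128 - 6P = 4P - 1222, so 3350 = 10P and P = 335, q = 118.
After the shift, demand is qd = 2689 - 6P and supply is qs = 4P - 1485.
Clearing the new market: 2689 - 6P = 4P - 1485, so P = 417.4 and q = 184.6.

184.6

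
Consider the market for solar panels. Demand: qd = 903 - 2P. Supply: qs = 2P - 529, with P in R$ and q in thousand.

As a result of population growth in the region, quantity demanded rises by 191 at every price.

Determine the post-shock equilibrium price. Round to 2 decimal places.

405.75

Original equilibrium: 903 - 2P = 2P - 529 gives 1432 = 4P, so P = 358 and q = 187.
The new curves are qd = 1094 - 2P (demand) and qs = 2P - 529 (supply).
Setting them equal: 1094 - 2P = 2P - 529 → 1623 = 4P, so P = 405.75 and q = 282.5.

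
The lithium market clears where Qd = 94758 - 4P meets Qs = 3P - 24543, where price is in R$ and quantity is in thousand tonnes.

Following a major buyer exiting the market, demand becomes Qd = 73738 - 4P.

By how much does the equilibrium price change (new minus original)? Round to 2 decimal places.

-3002.86

Initially, 94758 - 4P = 3P - 24543, so 119301 = 7P and P = 17043, Q = 26586.
With the change applied: demand Qd = 73738 - 4P, supply Qs = 3P - 24543.
New equilibrium: 73738 - 4P = 3P - 24543 ⇒ 98281 = 7P ⇒ P = 98281/7 ≈ 14040.1429, Q = 123042/7 ≈ 17577.4286.
ΔP = 14040.1429 − 17043 = -3002.86.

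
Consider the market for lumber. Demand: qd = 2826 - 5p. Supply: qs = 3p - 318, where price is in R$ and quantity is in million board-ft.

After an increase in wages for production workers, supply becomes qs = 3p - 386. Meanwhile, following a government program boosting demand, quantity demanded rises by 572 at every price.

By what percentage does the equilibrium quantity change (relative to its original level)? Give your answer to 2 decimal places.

Solve the original market: 2826 - 5p = 3p - 318, hence p = 393 and q = 861.
With the change applied: demand qd = 3398 - 5p, supply qs = 3p - 386.
Equate the new curves: 3398 - 5p = 3p - 386, giving 3784 = 8p, p = 473, q = 1033.
%Δq = (1033 − 861) / 861 × 100 = +19.98%.

+19.98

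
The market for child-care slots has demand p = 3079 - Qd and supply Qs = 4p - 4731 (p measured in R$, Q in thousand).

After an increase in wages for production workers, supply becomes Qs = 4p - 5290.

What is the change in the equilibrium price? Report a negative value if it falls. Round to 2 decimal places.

+111.80

Solve the original market: 3079 - p = 4p - 4731, hence p = 1562 and Q = 1517.
With the change applied: demand Qd = 3079 - p, supply Qs = 4p - 5290.
Setting them equal: 3079 - p = 4p - 5290 → 8369 = 5p, so p = 1673.8 and Q = 1405.2.
Δp = 1673.8 − 1562 = +111.80.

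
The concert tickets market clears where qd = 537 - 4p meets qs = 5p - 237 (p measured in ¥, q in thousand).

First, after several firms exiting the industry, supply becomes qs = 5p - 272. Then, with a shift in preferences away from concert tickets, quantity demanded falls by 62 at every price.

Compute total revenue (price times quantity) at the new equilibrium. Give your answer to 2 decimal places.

11869.00

Original equilibrium: 537 - 4p = 5p - 237 gives 774 = 9p, so p = 86 and q = 193.
With the change applied: demand qd = 475 - 4p, supply qs = 5p - 272.
Clearing the new market: 475 - 4p = 5p - 272, so p = 83 and q = 143.
New expenditure = 83 × 143 = 11869.00.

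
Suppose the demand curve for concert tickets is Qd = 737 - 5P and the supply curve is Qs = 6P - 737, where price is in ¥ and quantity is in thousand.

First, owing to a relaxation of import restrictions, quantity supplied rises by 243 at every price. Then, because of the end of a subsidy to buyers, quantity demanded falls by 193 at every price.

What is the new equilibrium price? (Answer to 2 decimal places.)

94.36

Before the shock: 737 - 5P = 6P - 737 ⇒ 1474 = 11P ⇒ P = 134, Q = 67.
The shock moves the curves to Qd = 544 - 5P and Qs = 6P - 494.
Equate the new curves: 544 - 5P = 6P - 494, giving 1038 = 11P, P = 1038/11 ≈ 94.3636, Q = 794/11 ≈ 72.1818.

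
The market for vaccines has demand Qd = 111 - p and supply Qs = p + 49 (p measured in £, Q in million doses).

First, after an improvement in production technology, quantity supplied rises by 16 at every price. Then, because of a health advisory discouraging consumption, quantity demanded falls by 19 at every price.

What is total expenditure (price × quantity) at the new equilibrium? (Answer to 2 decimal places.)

Original equilibrium: 111 - p = p + 49 gives 62 = 2p, so p = 31 and Q = 80.
The new curves are Qd = 92 - p (demand) and Qs = p + 65 (supply).
New equilibrium: 92 - p = p + 65 ⇒ 27 = 2p ⇒ p = 13.5, Q = 78.5.
New expenditure = 13.5 × 78.5 = 1059.75.

1059.75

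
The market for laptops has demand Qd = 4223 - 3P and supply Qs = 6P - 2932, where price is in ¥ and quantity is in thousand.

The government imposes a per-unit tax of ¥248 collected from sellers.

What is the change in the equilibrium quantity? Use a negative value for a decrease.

-496

Initially, 4223 - 3P = 6P - 2932, so 7155 = 9P and P = 795, Q = 1838.
Since sellers keep the price net of the tax, the effective supply curve becomes Qs = 6P - 4420.
Equate the new curves: 4223 - 3P = 6P - 4420, giving 8643 = 9P, P = 2881/3 ≈ 960.3333, Q = 1342.
ΔQ = 1342 − 1838 = -496.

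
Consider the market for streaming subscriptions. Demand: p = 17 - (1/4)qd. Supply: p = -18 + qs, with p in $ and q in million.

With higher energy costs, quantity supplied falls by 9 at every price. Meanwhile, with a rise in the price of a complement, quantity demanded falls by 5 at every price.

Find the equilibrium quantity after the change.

19.8

Before the shock: 68 - 4p = p + 18 ⇒ 50 = 5p ⇒ p = 10, q = 28.
After the shift, demand is qd = 63 - 4p and supply is qs = p + 9.
Setting them equal: 63 - 4p = p + 9 → 54 = 5p, so p = 10.8 and q = 19.8.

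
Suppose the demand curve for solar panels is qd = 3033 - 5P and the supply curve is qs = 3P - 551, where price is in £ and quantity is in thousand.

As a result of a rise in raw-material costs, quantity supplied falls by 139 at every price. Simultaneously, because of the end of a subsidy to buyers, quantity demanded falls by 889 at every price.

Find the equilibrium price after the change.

354.25

Before the shock: 3033 - 5P = 3P - 551 ⇒ 3584 = 8P ⇒ P = 448, q = 793.
The new curves are qd = 2144 - 5P (demand) and qs = 3P - 690 (supply).
Clearing the new market: 2144 - 5P = 3P - 690, so P = 354.25 and q = 372.75.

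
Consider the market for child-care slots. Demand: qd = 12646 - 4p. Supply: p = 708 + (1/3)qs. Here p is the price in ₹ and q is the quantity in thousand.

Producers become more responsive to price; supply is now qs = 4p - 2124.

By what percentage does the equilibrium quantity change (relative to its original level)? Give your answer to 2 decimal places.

Original equilibrium: 12646 - 4p = 3p - 2124 gives 14770 = 7p, so p = 2110 and q = 4206.
The shock moves the curves to qd = 12646 - 4p and qs = 4p - 2124.
New equilibrium: 12646 - 4p = 4p - 2124 ⇒ 14770 = 8p ⇒ p = 1846.25, q = 5261.
%Δq = (5261 − 4206) / 4206 × 100 = +25.08%.

+25.08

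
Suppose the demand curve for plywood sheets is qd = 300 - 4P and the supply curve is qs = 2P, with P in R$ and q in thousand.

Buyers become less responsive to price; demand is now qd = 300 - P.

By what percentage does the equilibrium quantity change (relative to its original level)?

Before the shock: 300 - 4P = 2P ⇒ 300 = 6P ⇒ P = 50, q = 100.
The new curves are qd = 300 - P (demand) and qs = 2P (supply).
Setting them equal: 300 - P = 2P → 300 = 3P, so P = 100 and q = 200.
%Δq = (200 − 100) / 100 × 100 = +100%.

+100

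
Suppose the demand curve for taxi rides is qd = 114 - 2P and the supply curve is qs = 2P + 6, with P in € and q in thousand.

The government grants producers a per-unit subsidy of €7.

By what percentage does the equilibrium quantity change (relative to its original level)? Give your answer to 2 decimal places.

Initially, 114 - 2P = 2P + 6, so 108 = 4P and P = 27, q = 60.
Since sellers receive the price plus the subsidy, the effective supply curve becomes qs = 2P + 20.
Equate the new curves: 114 - 2P = 2P + 20, giving 94 = 4P, P = 23.5, q = 67.
%Δq = (67 − 60) / 60 × 100 = +11.67%.

+11.67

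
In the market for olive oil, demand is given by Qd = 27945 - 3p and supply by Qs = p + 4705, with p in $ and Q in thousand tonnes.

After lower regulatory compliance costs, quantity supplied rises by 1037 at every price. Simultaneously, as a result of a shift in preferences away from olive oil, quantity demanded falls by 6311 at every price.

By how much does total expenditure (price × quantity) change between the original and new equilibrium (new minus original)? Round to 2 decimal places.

-22494455.00

Original equilibrium: 27945 - 3p = p + 4705 gives 23240 = 4p, so p = 5810 and Q = 10515.
With the change applied: demand Qd = 21634 - 3p, supply Qs = p + 5742.
Equate the new curves: 21634 - 3p = p + 5742, giving 15892 = 4p, p = 3973, Q = 9715.
Expenditure moves from 5810×10515 = 61092150 to 3973×9715 = 38597695; change = -22494455.00.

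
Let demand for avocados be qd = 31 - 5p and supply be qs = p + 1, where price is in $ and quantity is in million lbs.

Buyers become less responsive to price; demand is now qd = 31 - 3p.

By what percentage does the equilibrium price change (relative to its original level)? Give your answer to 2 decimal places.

+50.00

Solve the original market: 31 - 5p = p + 1, hence p = 5 and q = 6.
After the shift, demand is qd = 31 - 3p and supply is qs = p + 1.
Setting them equal: 31 - 3p = p + 1 → 30 = 4p, so p = 7.5 and q = 8.5.
%Δp = (7.5 − 5) / 5 × 100 = +50.00%.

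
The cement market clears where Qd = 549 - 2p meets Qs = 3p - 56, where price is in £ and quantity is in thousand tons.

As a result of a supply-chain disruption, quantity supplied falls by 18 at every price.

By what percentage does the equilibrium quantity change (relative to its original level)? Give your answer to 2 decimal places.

Solve the original market: 549 - 2p = 3p - 56, hence p = 121 and Q = 307.
After the shift, demand is Qd = 549 - 2p and supply is Qs = 3p - 74.
New equilibrium: 549 - 2p = 3p - 74 ⇒ 623 = 5p ⇒ p = 124.6, Q = 299.8.
%ΔQ = (299.8 − 307) / 307 × 100 = -2.35%.

-2.35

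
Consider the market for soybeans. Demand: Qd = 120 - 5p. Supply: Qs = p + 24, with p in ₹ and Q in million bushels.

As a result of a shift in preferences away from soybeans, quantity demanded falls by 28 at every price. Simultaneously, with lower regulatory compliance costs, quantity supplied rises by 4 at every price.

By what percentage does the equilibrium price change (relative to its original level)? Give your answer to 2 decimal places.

-33.33

Solve the original market: 120 - 5p = p + 24, hence p = 16 and Q = 40.
The new curves are Qd = 92 - 5p (demand) and Qs = p + 28 (supply).
Clearing the new market: 92 - 5p = p + 28, so p = 32/3 ≈ 10.6667 and Q = 116/3 ≈ 38.6667.
%Δp = (10.6667 − 16) / 16 × 100 = -33.33%.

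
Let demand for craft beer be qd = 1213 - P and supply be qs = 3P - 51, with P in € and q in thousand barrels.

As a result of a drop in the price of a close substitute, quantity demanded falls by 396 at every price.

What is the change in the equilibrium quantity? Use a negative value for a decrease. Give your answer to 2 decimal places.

-297.00

Initially, 1213 - P = 3P - 51, so 1264 = 4P and P = 316, q = 897.
After the shift, demand is qd = 817 - P and supply is qs = 3P - 51.
New equilibrium: 817 - P = 3P - 51 ⇒ 868 = 4P ⇒ P = 217, q = 600.
Δq = 600 − 897 = -297.00.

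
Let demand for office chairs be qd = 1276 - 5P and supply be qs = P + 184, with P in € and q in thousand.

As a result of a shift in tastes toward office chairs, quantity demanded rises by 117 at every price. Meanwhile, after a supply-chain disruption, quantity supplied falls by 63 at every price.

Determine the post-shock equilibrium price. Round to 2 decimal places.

212.00

Original equilibrium: 1276 - 5P = P + 184 gives 1092 = 6P, so P = 182 and q = 366.
With the change applied: demand qd = 1393 - 5P, supply qs = P + 121.
Equate the new curves: 1393 - 5P = P + 121, giving 1272 = 6P, P = 212, q = 333.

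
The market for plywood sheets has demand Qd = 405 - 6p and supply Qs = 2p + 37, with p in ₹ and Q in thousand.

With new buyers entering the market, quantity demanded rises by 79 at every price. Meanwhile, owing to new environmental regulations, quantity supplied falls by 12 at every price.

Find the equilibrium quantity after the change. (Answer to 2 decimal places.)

139.75

Before the shock: 405 - 6p = 2p + 37 ⇒ 368 = 8p ⇒ p = 46, Q = 129.
With the change applied: demand Qd = 484 - 6p, supply Qs = 2p + 25.
Equate the new curves: 484 - 6p = 2p + 25, giving 459 = 8p, p = 57.375, Q = 139.75.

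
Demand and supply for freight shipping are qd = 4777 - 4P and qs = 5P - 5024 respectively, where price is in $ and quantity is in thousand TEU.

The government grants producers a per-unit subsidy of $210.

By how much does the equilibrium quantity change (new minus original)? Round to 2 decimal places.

+466.67

Before the shock: 4777 - 4P = 5P - 5024 ⇒ 9801 = 9P ⇒ P = 1089, q = 421.
Since sellers receive the price plus the subsidy, the effective supply curve becomes qs = 5P - 3974.
New equilibrium: 4777 - 4P = 5P - 3974 ⇒ 8751 = 9P ⇒ P = 2917/3 ≈ 972.3333, q = 2663/3 ≈ 887.6667.
Δq = 887.6667 − 421 = +466.67.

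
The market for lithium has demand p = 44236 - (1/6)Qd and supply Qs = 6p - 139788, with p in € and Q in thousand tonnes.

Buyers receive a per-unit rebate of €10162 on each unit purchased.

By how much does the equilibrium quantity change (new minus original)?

Solve the original market: 265416 - 6p = 6p - 139788, hence p = 33767 and Q = 62814.
Since buyers' out-of-pocket price is the market price minus the rebate, the effective demand curve becomes Qd = 326388 - 6p.
Equate the new curves: 326388 - 6p = 6p - 139788, giving 466176 = 12p, p = 38848, Q = 93300.
ΔQ = 93300 − 62814 = +30486.

+30486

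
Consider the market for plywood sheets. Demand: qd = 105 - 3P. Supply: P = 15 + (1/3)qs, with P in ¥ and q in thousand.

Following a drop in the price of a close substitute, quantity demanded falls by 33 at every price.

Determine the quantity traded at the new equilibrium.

13.5

Original equilibrium: 105 - 3P = 3P - 45 gives 150 = 6P, so P = 25 and q = 30.
After the shift, demand is qd = 72 - 3P and supply is qs = 3P - 45.
Clearing the new market: 72 - 3P = 3P - 45, so P = 19.5 and q = 13.5.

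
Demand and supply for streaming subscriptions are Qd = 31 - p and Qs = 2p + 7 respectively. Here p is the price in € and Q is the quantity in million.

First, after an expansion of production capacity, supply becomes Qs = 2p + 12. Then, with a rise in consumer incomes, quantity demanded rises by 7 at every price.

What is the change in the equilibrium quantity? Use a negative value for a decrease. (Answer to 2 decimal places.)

+6.33

Initially, 31 - p = 2p + 7, so 24 = 3p and p = 8, Q = 23.
The shock moves the curves to Qd = 38 - p and Qs = 2p + 12.
Clearing the new market: 38 - p = 2p + 12, so p = 26/3 ≈ 8.6667 and Q = 88/3 ≈ 29.3333.
ΔQ = 29.3333 − 23 = +6.33.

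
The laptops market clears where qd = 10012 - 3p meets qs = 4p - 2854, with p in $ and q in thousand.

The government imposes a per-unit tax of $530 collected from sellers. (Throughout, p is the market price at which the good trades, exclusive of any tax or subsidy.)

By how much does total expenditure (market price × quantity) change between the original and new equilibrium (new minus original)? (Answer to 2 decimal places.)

Original equilibrium: 10012 - 3p = 4p - 2854 gives 12866 = 7p, so p = 1838 and q = 4498.
Since sellers keep the price net of the tax, the effective supply curve becomes qs = 4p - 4974.
Equate the new curves: 10012 - 3p = 4p - 4974, giving 14986 = 7p, p = 14986/7 ≈ 2140.8571, q = 25126/7 ≈ 3589.4286.
Expenditure moves from 1838×4498 = 8267324 to 2140.8571×3589.4286 = 7684453.7959; change = -582870.20.

-582870.20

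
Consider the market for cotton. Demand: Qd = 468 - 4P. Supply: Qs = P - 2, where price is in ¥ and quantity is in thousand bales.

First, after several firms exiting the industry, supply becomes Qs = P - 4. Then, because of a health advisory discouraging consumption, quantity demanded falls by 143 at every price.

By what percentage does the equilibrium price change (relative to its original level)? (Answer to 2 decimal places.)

Initially, 468 - 4P = P - 2, so 470 = 5P and P = 94, Q = 92.
The shock moves the curves to Qd = 325 - 4P and Qs = P - 4.
Equate the new curves: 325 - 4P = P - 4, giving 329 = 5P, P = 65.8, Q = 61.8.
%ΔP = (65.8 − 94) / 94 × 100 = -30.00%.

-30.00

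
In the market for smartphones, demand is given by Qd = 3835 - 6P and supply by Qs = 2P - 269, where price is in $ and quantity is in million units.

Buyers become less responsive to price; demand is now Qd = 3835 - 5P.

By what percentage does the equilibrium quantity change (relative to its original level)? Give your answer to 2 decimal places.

+19.36

Solve the original market: 3835 - 6P = 2P - 269, hence P = 513 and Q = 757.
The shock moves the curves to Qd = 3835 - 5P and Qs = 2P - 269.
Clearing the new market: 3835 - 5P = 2P - 269, so P = 4104/7 ≈ 586.2857 and Q = 6325/7 ≈ 903.5714.
%ΔQ = (903.5714 − 757) / 757 × 100 = +19.36%.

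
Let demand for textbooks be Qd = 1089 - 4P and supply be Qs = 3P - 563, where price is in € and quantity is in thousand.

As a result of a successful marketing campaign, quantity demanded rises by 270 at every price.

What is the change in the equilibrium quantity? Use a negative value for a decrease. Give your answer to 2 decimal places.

+115.71

Solve the original market: 1089 - 4P = 3P - 563, hence P = 236 and Q = 145.
The shock moves the curves to Qd = 1359 - 4P and Qs = 3P - 563.
Setting them equal: 1359 - 4P = 3P - 563 → 1922 = 7P, so P = 1922/7 ≈ 274.5714 and Q = 1825/7 ≈ 260.7143.
ΔQ = 260.7143 − 145 = +115.71.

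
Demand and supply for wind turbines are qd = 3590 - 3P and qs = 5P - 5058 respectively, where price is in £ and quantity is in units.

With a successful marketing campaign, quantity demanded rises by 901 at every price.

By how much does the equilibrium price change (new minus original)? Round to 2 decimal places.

+112.63

Before the shock: 3590 - 3P = 5P - 5058 ⇒ 8648 = 8P ⇒ P = 1081, q = 347.
The shock moves the curves to qd = 4491 - 3P and qs = 5P - 5058.
Clearing the new market: 4491 - 3P = 5P - 5058, so P = 1193.625 and q = 910.125.
ΔP = 1193.625 − 1081 = +112.63.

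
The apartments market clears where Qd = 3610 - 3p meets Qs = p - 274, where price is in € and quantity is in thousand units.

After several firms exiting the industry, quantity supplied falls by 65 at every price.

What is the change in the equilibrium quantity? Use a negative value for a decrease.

-48.75

Solve the original market: 3610 - 3p = p - 274, hence p = 971 and Q = 697.
The shock moves the curves to Qd = 3610 - 3p and Qs = p - 339.
Clearing the new market: 3610 - 3p = p - 339, so p = 987.25 and Q = 648.25.
ΔQ = 648.25 − 697 = -48.75.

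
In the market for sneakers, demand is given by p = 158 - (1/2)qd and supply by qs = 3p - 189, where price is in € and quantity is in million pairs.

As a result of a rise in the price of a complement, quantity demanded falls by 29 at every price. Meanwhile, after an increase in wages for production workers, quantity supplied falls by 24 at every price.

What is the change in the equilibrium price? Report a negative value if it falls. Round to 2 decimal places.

-1.00

Initially, 316 - 2p = 3p - 189, so 505 = 5p and p = 101, q = 114.
After the shift, demand is qd = 287 - 2p and supply is qs = 3p - 213.
Clearing the new market: 287 - 2p = 3p - 213, so p = 100 and q = 87.
Δp = 100 − 101 = -1.00.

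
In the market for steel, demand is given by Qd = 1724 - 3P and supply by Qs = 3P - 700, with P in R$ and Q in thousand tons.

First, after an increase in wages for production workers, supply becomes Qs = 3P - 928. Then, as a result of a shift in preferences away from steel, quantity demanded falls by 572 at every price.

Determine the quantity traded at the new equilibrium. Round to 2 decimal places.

112.00

Initially, 1724 - 3P = 3P - 700, so 2424 = 6P and P = 404, Q = 512.
The shock moves the curves to Qd = 1152 - 3P and Qs = 3P - 928.
Equate the new curves: 1152 - 3P = 3P - 928, giving 2080 = 6P, P = 1040/3 ≈ 346.6667, Q = 112.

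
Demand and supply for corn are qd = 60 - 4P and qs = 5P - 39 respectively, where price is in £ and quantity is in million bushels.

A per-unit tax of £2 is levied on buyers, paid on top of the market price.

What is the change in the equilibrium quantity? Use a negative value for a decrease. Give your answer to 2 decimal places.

-4.44

Before the shock: 60 - 4P = 5P - 39 ⇒ 99 = 9P ⇒ P = 11, q = 16.
Since buyers pay the price plus the tax, the effective demand curve becomes qd = 52 - 4P.
Clearing the new market: 52 - 4P = 5P - 39, so P = 91/9 ≈ 10.1111 and q = 104/9 ≈ 11.5556.
Δq = 11.5556 − 16 = -4.44.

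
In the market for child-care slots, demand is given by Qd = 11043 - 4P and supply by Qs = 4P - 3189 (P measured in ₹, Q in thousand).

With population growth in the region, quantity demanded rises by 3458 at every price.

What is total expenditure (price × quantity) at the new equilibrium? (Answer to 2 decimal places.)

Before the shock: 11043 - 4P = 4P - 3189 ⇒ 14232 = 8P ⇒ P = 1779, Q = 3927.
After the shift, demand is Qd = 14501 - 4P and supply is Qs = 4P - 3189.
New equilibrium: 14501 - 4P = 4P - 3189 ⇒ 17690 = 8P ⇒ P = 2211.25, Q = 5656.
New expenditure = 2211.25 × 5656 = 12506830.00.

12506830.00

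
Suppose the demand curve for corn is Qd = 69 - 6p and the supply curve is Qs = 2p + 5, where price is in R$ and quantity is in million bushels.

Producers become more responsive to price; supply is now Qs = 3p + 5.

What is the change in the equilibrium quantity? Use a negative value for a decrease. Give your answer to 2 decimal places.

+5.33

Original equilibrium: 69 - 6p = 2p + 5 gives 64 = 8p, so p = 8 and Q = 21.
The shock moves the curves to Qd = 69 - 6p and Qs = 3p + 5.
Equate the new curves: 69 - 6p = 3p + 5, giving 64 = 9p, p = 64/9 ≈ 7.1111, Q = 79/3 ≈ 26.3333.
ΔQ = 26.3333 − 21 = +5.33.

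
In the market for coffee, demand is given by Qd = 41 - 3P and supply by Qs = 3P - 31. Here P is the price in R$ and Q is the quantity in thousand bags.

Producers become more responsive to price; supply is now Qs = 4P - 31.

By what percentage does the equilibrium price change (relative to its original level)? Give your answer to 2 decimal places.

Initially, 41 - 3P = 3P - 31, so 72 = 6P and P = 12, Q = 5.
The new curves are Qd = 41 - 3P (demand) and Qs = 4P - 31 (supply).
Clearing the new market: 41 - 3P = 4P - 31, so P = 72/7 ≈ 10.2857 and Q = 71/7 ≈ 10.1429.
%ΔP = (10.2857 − 12) / 12 × 100 = -14.29%.

-14.29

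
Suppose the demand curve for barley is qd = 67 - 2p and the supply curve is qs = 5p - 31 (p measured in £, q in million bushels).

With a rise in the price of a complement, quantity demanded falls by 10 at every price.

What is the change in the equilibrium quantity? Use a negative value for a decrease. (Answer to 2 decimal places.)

Before the shock: 67 - 2p = 5p - 31 ⇒ 98 = 7p ⇒ p = 14, q = 39.
With the change applied: demand qd = 57 - 2p, supply qs = 5p - 31.
Clearing the new market: 57 - 2p = 5p - 31, so p = 88/7 ≈ 12.5714 and q = 223/7 ≈ 31.8571.
Δq = 31.8571 − 39 = -7.14.

-7.14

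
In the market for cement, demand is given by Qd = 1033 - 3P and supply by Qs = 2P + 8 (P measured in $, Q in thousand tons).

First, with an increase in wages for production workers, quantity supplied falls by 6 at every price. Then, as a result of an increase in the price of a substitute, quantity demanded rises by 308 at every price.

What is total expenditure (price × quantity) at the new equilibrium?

143969.28

Initially, 1033 - 3P = 2P + 8, so 1025 = 5P and P = 205, Q = 418.
The new curves are Qd = 1341 - 3P (demand) and Qs = 2P + 2 (supply).
Equate the new curves: 1341 - 3P = 2P + 2, giving 1339 = 5P, P = 267.8, Q = 537.6.
New expenditure = 267.8 × 537.6 = 143969.28.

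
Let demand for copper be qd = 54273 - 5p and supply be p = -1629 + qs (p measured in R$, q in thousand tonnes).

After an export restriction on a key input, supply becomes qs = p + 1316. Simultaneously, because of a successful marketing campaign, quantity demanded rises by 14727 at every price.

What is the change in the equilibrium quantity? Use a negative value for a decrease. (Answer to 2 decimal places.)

+2193.67

Before the shock: 54273 - 5p = p + 1629 ⇒ 52644 = 6p ⇒ p = 8774, q = 10403.
The shock moves the curves to qd = 69000 - 5p and qs = p + 1316.
Setting them equal: 69000 - 5p = p + 1316 → 67684 = 6p, so p = 33842/3 ≈ 11280.6667 and q = 37790/3 ≈ 12596.6667.
Δq = 12596.6667 − 10403 = +2193.67.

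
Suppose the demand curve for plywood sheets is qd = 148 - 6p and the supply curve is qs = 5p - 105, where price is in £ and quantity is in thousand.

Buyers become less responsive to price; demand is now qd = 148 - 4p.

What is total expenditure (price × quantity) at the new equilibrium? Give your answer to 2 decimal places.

999.51

Before the shock: 148 - 6p = 5p - 105 ⇒ 253 = 11p ⇒ p = 23, q = 10.
With the change applied: demand qd = 148 - 4p, supply qs = 5p - 105.
Setting them equal: 148 - 4p = 5p - 105 → 253 = 9p, so p = 253/9 ≈ 28.1111 and q = 320/9 ≈ 35.5556.
New expenditure = 28.1111 × 35.5556 = 999.51.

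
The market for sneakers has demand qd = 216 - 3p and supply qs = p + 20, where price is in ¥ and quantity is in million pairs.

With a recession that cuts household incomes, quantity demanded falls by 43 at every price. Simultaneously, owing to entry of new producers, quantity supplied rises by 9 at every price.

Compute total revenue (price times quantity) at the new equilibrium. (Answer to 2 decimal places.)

Before the shock: 216 - 3p = p + 20 ⇒ 196 = 4p ⇒ p = 49, q = 69.
After the shift, demand is qd = 173 - 3p and supply is qs = p + 29.
New equilibrium: 173 - 3p = p + 29 ⇒ 144 = 4p ⇒ p = 36, q = 65.
New expenditure = 36 × 65 = 2340.00.

2340.00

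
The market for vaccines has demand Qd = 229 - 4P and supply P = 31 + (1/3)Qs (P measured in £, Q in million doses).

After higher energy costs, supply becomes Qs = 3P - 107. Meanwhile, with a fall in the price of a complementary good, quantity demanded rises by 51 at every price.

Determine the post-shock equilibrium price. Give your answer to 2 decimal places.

Initially, 229 - 4P = 3P - 93, so 322 = 7P and P = 46, Q = 45.
The new curves are Qd = 280 - 4P (demand) and Qs = 3P - 107 (supply).
Equate the new curves: 280 - 4P = 3P - 107, giving 387 = 7P, P = 387/7 ≈ 55.2857, Q = 412/7 ≈ 58.8571.

55.29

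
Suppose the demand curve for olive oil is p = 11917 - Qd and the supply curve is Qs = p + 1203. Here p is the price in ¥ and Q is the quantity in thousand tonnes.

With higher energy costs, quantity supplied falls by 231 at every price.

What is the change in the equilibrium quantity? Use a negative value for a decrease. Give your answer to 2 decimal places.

Before the shock: 11917 - p = p + 1203 ⇒ 10714 = 2p ⇒ p = 5357, Q = 6560.
After the shift, demand is Qd = 11917 - p and supply is Qs = p + 972.
New equilibrium: 11917 - p = p + 972 ⇒ 10945 = 2p ⇒ p = 5472.5, Q = 6444.5.
ΔQ = 6444.5 − 6560 = -115.50.

-115.50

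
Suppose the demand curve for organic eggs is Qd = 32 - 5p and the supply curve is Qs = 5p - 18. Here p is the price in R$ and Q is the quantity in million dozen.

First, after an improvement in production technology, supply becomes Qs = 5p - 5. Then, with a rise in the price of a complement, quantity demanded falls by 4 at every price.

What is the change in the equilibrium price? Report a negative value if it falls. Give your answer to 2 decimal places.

-1.70

Before the shock: 32 - 5p = 5p - 18 ⇒ 50 = 10p ⇒ p = 5, Q = 7.
After the shift, demand is Qd = 28 - 5p and supply is Qs = 5p - 5.
Equate the new curves: 28 - 5p = 5p - 5, giving 33 = 10p, p = 3.3, Q = 11.5.
Δp = 3.3 − 5 = -1.70.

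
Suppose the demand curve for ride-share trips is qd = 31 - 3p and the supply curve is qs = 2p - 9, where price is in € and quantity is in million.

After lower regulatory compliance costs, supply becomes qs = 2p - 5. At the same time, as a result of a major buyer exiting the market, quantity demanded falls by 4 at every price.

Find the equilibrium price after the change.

Original equilibrium: 31 - 3p = 2p - 9 gives 40 = 5p, so p = 8 and q = 7.
With the change applied: demand qd = 27 - 3p, supply qs = 2p - 5.
New equilibrium: 27 - 3p = 2p - 5 ⇒ 32 = 5p ⇒ p = 6.4, q = 7.8.

6.4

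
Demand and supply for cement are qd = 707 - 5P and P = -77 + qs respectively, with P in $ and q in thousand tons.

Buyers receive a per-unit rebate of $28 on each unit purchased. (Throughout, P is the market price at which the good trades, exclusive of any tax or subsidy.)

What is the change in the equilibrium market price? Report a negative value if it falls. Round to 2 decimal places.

+23.33

Solve the original market: 707 - 5P = P + 77, hence P = 105 and q = 182.
Since buyers' out-of-pocket price is the market price minus the rebate, the effective demand curve becomes qd = 847 - 5P.
Equate the new curves: 847 - 5P = P + 77, giving 770 = 6P, P = 385/3 ≈ 128.3333, q = 616/3 ≈ 205.3333.
ΔP = 128.3333 − 105 = +23.33.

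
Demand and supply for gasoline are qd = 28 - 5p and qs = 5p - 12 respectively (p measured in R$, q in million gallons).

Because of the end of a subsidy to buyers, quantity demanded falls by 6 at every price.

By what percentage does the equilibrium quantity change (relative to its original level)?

Before the shock: 28 - 5p = 5p - 12 ⇒ 40 = 10p ⇒ p = 4, q = 8.
After the shift, demand is qd = 22 - 5p and supply is qs = 5p - 12.
Clearing the new market: 22 - 5p = 5p - 12, so p = 3.4 and q = 5.
%Δq = (5 − 8) / 8 × 100 = -37.5%.

-37.5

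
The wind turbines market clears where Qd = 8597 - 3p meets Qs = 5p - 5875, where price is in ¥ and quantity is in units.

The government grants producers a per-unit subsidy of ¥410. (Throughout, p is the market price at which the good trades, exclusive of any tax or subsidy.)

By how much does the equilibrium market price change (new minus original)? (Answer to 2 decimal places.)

-256.25

Solve the original market: 8597 - 3p = 5p - 5875, hence p = 1809 and Q = 3170.
Since sellers receive the price plus the subsidy, the effective supply curve becomes Qs = 5p - 3825.
Clearing the new market: 8597 - 3p = 5p - 3825, so p = 1552.75 and Q = 3938.75.
Δp = 1552.75 − 1809 = -256.25.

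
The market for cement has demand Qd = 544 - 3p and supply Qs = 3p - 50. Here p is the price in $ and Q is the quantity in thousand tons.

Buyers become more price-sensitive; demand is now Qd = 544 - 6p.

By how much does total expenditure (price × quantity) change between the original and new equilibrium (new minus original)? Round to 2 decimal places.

-14685.00

Before the shock: 544 - 3p = 3p - 50 ⇒ 594 = 6p ⇒ p = 99, Q = 247.
The new curves are Qd = 544 - 6p (demand) and Qs = 3p - 50 (supply).
New equilibrium: 544 - 6p = 3p - 50 ⇒ 594 = 9p ⇒ p = 66, Q = 148.
Expenditure moves from 99×247 = 24453 to 66×148 = 9768; change = -14685.00.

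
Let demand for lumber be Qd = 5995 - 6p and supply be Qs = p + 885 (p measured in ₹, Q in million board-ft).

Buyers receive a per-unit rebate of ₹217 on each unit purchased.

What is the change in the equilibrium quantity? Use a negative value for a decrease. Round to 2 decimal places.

Initially, 5995 - 6p = p + 885, so 5110 = 7p and p = 730, Q = 1615.
Since buyers' out-of-pocket price is the market price minus the rebate, the effective demand curve becomes Qd = 7297 - 6p.
New equilibrium: 7297 - 6p = p + 885 ⇒ 6412 = 7p ⇒ p = 916, Q = 1801.
ΔQ = 1801 − 1615 = +186.00.

+186.00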